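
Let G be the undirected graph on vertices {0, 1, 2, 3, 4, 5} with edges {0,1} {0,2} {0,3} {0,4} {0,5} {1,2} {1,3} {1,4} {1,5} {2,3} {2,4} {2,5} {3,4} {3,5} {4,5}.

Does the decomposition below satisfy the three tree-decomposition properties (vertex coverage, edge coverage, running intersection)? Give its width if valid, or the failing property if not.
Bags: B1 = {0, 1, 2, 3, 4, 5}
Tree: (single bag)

Yes; width 5.

Vertex coverage: the bags together contain {0, 1, 2, 3, 4, 5}, the full vertex set. Edge coverage: each edge of G has both endpoints in at least one bag. Running intersection: for every vertex, the bags containing it form a connected subtree. All three properties hold, so this is a valid tree decomposition of width max|bag| − 1 = 5, and hence tw(G) ≤ 5.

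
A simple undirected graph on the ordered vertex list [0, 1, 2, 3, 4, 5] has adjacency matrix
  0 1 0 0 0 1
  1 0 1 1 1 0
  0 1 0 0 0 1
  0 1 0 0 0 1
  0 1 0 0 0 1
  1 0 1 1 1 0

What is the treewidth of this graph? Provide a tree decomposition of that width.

Treewidth 2.
Bags: B1 = {0, 1, 5}  B2 = {1, 3, 5}  B3 = {1, 4, 5}  B4 = {1, 2, 5}
Tree: B1–B2, B2–B3, B3–B4

Each bag holds 3 vertices, so the decomposition has width 2, which upper-bounds the treewidth. For the lower bound, G contains the cycle 0–5–3–1–0, so G is not a forest; only forests have treewidth ≤ 1, hence tw(G) ≥ 2. Combining the bounds, tw(G) = 2.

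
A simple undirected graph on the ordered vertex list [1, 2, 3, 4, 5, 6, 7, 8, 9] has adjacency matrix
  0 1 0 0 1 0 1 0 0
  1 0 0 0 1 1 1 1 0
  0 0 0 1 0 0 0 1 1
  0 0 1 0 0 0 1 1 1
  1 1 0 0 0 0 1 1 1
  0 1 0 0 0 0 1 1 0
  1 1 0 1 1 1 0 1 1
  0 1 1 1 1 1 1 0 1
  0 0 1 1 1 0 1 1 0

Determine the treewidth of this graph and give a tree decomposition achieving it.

Every bag has size at most 4, so the width is 4 − 1 = 3 and tw(G) ≤ 3. For the lower bound, the 4 vertices {3, 4, 8, 9} are pairwise adjacent, and any tree decomposition puts a clique entirely inside one bag — forcing width ≥ 3. Hence tw(G) = 3 exactly.

Treewidth 3.
One optimal decomposition is:
Bags: B1 = {2, 6, 7, 8}  B2 = {2, 5, 7, 8}  B3 = {1, 2, 5, 7}  B4 = {5, 7, 8, 9}  B5 = {4, 7, 8, 9}  B6 = {3, 4, 8, 9}
Tree: B1–B2, B2–B3, B2–B4, B4–B5, B5–B6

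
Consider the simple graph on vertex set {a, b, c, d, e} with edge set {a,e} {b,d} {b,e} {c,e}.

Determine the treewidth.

A width-1 tree decomposition is:
Bags: B1 = {b, e}  B2 = {a, e}  B3 = {c, e}  B4 = {b, d}
Tree: B1–B2, B2–B3, B1–B4
The largest bag has 2 vertices, giving width 1; this decomposition certifies tw(G) ≤ 1. Any graph with an edge has treewidth ≥ 1, and G has the edge e–b. The upper and lower bounds meet at 1, so that is the treewidth.

1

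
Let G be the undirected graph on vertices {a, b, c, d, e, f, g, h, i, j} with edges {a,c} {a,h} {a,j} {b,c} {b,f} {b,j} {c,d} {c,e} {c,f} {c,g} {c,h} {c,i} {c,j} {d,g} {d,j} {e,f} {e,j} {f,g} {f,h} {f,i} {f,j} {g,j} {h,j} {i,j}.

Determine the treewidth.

3

A width-3 tree decomposition is:
Bags: B1 = {c, f, i, j}  B2 = {b, c, f, j}  B3 = {c, e, f, j}  B4 = {c, f, h, j}  B5 = {c, f, g, j}  B6 = {c, d, g, j}  B7 = {a, c, h, j}
Tree: B1–B2, B1–B3, B3–B4, B3–B5, B5–B6, B4–B7
Each bag holds 4 vertices, so the decomposition has width 3, which upper-bounds the treewidth. On the other hand G contains the 4-clique {c, d, g, j}. A clique must lie in a single bag of any decomposition, so no decomposition can have width below 3. The upper and lower bounds meet at 3, so that is the treewidth.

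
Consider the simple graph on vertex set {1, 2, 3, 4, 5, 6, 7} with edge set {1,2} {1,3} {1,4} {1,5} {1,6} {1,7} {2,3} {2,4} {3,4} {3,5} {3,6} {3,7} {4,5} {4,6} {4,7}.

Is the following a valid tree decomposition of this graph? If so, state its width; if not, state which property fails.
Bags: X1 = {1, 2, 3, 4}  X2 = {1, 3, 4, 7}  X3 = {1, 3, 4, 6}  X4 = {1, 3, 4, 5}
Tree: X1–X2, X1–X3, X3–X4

Yes; width 3.

Every vertex of G appears in some bag (union = {1, 2, 3, 4, 5, 6, 7}); every edge is covered by a bag; and for each vertex v the set of bags containing v is connected in the bag tree. The decomposition is therefore valid. The largest bag has 4 vertices, so the width is 3.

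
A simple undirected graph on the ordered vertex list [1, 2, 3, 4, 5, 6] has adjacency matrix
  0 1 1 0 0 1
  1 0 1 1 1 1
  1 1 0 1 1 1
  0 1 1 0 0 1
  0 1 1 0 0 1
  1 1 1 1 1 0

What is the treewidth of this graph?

A width-3 tree decomposition is:
Bags: B1 = {2, 3, 4, 6}  B2 = {1, 2, 3, 6}  B3 = {2, 3, 5, 6}
Tree: B1–B2, B1–B3
The largest bag has 4 vertices, giving width 3; this decomposition certifies tw(G) ≤ 3. On the other hand G contains the 4-clique {1, 2, 3, 6}. A clique must lie in a single bag of any decomposition, so no decomposition can have width below 3. Hence tw(G) = 3 exactly.

3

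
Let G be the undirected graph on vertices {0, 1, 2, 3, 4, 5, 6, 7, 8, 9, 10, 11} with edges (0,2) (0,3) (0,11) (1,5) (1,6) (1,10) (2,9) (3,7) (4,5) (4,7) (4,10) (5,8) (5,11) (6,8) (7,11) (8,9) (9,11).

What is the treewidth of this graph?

3

A width-3 tree decomposition is:
Bags: B1 = {0, 2, 3, 9}  B2 = {0, 3, 9, 11}  B3 = {3, 7, 9, 11}  B4 = {7, 8, 9, 11}  B5 = {5, 7, 8, 11}  B6 = {4, 5, 7, 8}  B7 = {4, 5, 6, 8}  B8 = {1, 4, 5, 6}  B9 = {1, 4, 6, 10}
Tree: B1–B2, B2–B3, B3–B4, B4–B5, B5–B6, B6–B7, B7–B8, B8–B9
Each bag holds 4 vertices, so the decomposition has width 3, which upper-bounds the treewidth. For the lower bound: the 4 vertex sets {0,2,3}, {9}, {11}, {4,5,7,8} are disjoint, each induces a connected subgraph, and every pair is joined by at least one edge of G. Contracting each set to a single vertex therefore yields K_{4} as a minor, and since treewidth is minor-monotone, tw(G) ≥ tw(K_{4}) = 3. The upper and lower bounds meet at 3, so that is the treewidth.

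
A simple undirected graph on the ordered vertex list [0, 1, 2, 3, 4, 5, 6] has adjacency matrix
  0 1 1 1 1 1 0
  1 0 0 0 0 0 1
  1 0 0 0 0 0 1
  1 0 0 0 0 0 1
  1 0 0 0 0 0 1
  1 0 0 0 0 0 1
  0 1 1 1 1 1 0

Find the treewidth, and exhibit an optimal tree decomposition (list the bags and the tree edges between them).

The largest bag has 3 vertices, giving width 2; this decomposition certifies tw(G) ≤ 2. The edges 0–2–6–3–0 form a cycle, so G is not a tree and its treewidth is at least 2. Hence tw(G) = 2 exactly.

Treewidth 2.
One such decomposition:
Bags: B1 = {0, 2, 6}  B2 = {0, 3, 6}  B3 = {0, 1, 6}  B4 = {0, 4, 6}  B5 = {0, 5, 6}
Tree: B1–B2, B2–B3, B3–B4, B4–B5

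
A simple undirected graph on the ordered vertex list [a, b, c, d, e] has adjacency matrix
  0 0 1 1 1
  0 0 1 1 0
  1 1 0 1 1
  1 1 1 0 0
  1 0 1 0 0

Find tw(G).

2

A width-2 tree decomposition is:
Bags: B1 = {a, c, d}  B2 = {a, c, e}  B3 = {b, c, d}
Tree: B1–B2, B1–B3
Every bag has size at most 3, so the width is 3 − 1 = 2 and tw(G) ≤ 2. Conversely, {a, c, d} is a clique of size 3, and the vertices of any clique must share a bag in every tree decomposition; so some bag has ≥ 3 vertices and tw(G) ≥ 2. Therefore the treewidth is 2.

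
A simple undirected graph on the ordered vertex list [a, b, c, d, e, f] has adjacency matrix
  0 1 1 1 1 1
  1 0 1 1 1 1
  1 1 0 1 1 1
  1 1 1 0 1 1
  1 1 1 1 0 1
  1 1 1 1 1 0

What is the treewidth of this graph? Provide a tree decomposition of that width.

With just one bag of size 6, the width is 6 − 1 = 5, so tw(G) ≤ 5. On the other hand G contains the 6-clique {a, b, c, d, e, f}. A clique must lie in a single bag of any decomposition, so no decomposition can have width below 5. Combining the bounds, tw(G) = 5.

Treewidth 5.
One such decomposition:
Bags: B1 = {a, b, c, d, e, f}
Tree: (single bag)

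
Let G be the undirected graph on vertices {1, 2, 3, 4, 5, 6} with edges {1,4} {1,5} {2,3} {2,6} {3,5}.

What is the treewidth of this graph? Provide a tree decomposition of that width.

Treewidth 1.
Bags: B1 = {1, 4}  B2 = {1, 5}  B3 = {3, 5}  B4 = {2, 3}  B5 = {2, 6}
Tree: B1–B2, B2–B3, B3–B4, B4–B5

Each bag holds 2 vertices, so the decomposition has width 1, which upper-bounds the treewidth. Since G has at least one edge (e.g. 4–1), it is not an edgeless graph, so tw(G) ≥ 1. Combining the bounds, tw(G) = 1.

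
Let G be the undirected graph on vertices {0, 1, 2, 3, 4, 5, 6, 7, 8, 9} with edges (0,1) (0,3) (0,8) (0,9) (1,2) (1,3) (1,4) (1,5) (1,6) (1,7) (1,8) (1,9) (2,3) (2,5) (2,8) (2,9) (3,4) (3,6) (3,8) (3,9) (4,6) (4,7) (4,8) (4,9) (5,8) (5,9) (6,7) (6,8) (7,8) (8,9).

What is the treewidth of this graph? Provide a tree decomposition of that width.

The largest bag has 5 vertices, giving width 4; this decomposition certifies tw(G) ≤ 4. Conversely, {0, 1, 3, 8, 9} is a clique of size 5, and the vertices of any clique must share a bag in every tree decomposition; so some bag has ≥ 5 vertices and tw(G) ≥ 4. Therefore the treewidth is 4.

Treewidth 4.
Bags: B1 = {1, 3, 4, 8, 9}  B2 = {1, 3, 4, 6, 8}  B3 = {1, 2, 3, 8, 9}  B4 = {1, 2, 5, 8, 9}  B5 = {1, 4, 6, 7, 8}  B6 = {0, 1, 3, 8, 9}
Tree: B1–B2, B1–B3, B3–B4, B2–B5, B1–B6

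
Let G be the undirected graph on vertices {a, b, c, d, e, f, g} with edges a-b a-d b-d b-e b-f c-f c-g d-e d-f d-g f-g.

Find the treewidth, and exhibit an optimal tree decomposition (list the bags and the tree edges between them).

Treewidth 2.
One such decomposition:
Bags: B1 = {b, d, e}  B2 = {b, d, f}  B3 = {d, f, g}  B4 = {c, f, g}  B5 = {a, b, d}
Tree: B1–B2, B2–B3, B3–B4, B1–B5

Every bag has size at most 3, so the width is 3 − 1 = 2 and tw(G) ≤ 2. Conversely, {d, f, g} is a clique of size 3, and the vertices of any clique must share a bag in every tree decomposition; so some bag has ≥ 3 vertices and tw(G) ≥ 2. Combining the bounds, tw(G) = 2.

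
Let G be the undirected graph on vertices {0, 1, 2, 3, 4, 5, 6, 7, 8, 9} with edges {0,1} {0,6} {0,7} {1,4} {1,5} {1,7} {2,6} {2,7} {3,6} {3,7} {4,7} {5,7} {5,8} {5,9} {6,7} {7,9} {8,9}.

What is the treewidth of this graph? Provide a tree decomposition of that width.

Each bag holds 3 vertices, so the decomposition has width 2, which upper-bounds the treewidth. On the other hand G contains the 3-clique {5, 8, 9}. A clique must lie in a single bag of any decomposition, so no decomposition can have width below 2. Combining the bounds, tw(G) = 2.

Treewidth 2.
One such decomposition:
Bags: B1 = {0, 6, 7}  B2 = {0, 1, 7}  B3 = {1, 4, 7}  B4 = {1, 5, 7}  B5 = {5, 7, 9}  B6 = {3, 6, 7}  B7 = {2, 6, 7}  B8 = {5, 8, 9}
Tree: B1–B2, B2–B3, B2–B4, B4–B5, B1–B6, B1–B7, B5–B8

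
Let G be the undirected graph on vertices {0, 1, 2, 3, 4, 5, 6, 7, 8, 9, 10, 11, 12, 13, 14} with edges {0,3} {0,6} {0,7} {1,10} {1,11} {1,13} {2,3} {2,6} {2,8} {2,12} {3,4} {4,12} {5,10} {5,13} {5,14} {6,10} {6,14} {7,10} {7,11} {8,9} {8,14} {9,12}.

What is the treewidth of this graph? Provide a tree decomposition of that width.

Treewidth 3.
One optimal decomposition is:
Bags: B1 = {3, 4, 9, 12}  B2 = {2, 3, 9, 12}  B3 = {2, 3, 8, 9}  B4 = {0, 2, 3, 8}  B5 = {0, 2, 6, 8}  B6 = {0, 6, 8, 14}  B7 = {0, 6, 7, 14}  B8 = {6, 7, 10, 14}  B9 = {5, 7, 10, 14}  B10 = {5, 7, 10, 11}  B11 = {1, 5, 10, 11}  B12 = {1, 5, 11, 13}
Tree: B1–B2, B2–B3, B3–B4, B4–B5, B5–B6, B6–B7, B7–B8, B8–B9, B9–B10, B10–B11, B11–B12

Every bag has size at most 4, so the width is 4 − 1 = 3 and tw(G) ≤ 3. For the lower bound: the 4 vertex sets {4,9,12}, {3}, {2}, {0,6,8,14} are disjoint, each induces a connected subgraph, and every pair is joined by at least one edge of G. Contracting each set to a single vertex therefore yields K_{4} as a minor, and since treewidth is minor-monotone, tw(G) ≥ tw(K_{4}) = 3. Therefore the treewidth is 3.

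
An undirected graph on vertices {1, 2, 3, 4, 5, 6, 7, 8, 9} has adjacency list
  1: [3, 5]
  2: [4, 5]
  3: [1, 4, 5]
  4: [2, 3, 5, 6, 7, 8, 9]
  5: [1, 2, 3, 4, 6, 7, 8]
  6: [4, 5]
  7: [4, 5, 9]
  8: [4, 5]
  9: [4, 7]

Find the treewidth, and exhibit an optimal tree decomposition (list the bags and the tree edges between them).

Treewidth 2.
Bags: B1 = {3, 4, 5}  B2 = {4, 5, 7}  B3 = {4, 5, 6}  B4 = {2, 4, 5}  B5 = {4, 7, 9}  B6 = {4, 5, 8}  B7 = {1, 3, 5}
Tree: B1–B2, B1–B3, B3–B4, B2–B5, B3–B6, B1–B7

Each bag holds 3 vertices, so the decomposition has width 2, which upper-bounds the treewidth. For the lower bound, the 3 vertices {1, 3, 5} are pairwise adjacent, and any tree decomposition puts a clique entirely inside one bag — forcing width ≥ 2. Therefore the treewidth is 2.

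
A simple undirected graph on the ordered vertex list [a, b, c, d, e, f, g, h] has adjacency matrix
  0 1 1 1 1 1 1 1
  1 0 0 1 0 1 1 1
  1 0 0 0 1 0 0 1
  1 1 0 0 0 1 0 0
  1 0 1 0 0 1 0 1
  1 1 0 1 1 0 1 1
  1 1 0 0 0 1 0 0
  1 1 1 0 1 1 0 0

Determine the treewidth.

3

A width-3 tree decomposition is:
Bags: B1 = {a, e, f, h}  B2 = {a, c, e, h}  B3 = {a, b, f, h}  B4 = {a, b, f, g}  B5 = {a, b, d, f}
Tree: B1–B2, B1–B3, B3–B4, B4–B5
The largest bag has 4 vertices, giving width 3; this decomposition certifies tw(G) ≤ 3. On the other hand G contains the 4-clique {a, c, e, h}. A clique must lie in a single bag of any decomposition, so no decomposition can have width below 3. The upper and lower bounds meet at 3, so that is the treewidth.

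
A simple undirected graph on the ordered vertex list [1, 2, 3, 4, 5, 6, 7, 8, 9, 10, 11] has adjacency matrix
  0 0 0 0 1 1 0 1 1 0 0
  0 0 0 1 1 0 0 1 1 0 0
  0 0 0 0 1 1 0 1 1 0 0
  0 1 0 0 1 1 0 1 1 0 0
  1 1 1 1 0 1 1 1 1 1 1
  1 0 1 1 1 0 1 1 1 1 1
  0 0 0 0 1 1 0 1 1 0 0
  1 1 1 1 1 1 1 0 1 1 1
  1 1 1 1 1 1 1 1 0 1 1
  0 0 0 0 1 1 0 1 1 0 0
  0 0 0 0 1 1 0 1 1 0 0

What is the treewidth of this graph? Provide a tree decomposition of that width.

Every bag has size at most 5, so the width is 5 − 1 = 4 and tw(G) ≤ 4. On the other hand G contains the 5-clique {2, 4, 5, 8, 9}. A clique must lie in a single bag of any decomposition, so no decomposition can have width below 4. Combining the bounds, tw(G) = 4.

Treewidth 4.
Bags: B1 = {1, 5, 6, 8, 9}  B2 = {4, 5, 6, 8, 9}  B3 = {5, 6, 8, 9, 10}  B4 = {2, 4, 5, 8, 9}  B5 = {5, 6, 7, 8, 9}  B6 = {5, 6, 8, 9, 11}  B7 = {3, 5, 6, 8, 9}
Tree: B1–B2, B2–B3, B2–B4, B2–B5, B3–B6, B2–B7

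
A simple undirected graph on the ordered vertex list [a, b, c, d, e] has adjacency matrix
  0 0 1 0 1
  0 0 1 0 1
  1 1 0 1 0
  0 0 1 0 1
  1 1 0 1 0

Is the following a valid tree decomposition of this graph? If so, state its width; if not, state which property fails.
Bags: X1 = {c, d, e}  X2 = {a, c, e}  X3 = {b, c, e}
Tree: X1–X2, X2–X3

Yes; width 2.

Vertex coverage: the bags together contain {a, b, c, d, e}, the full vertex set. Edge coverage: each edge of G has both endpoints in at least one bag. Running intersection: for every vertex, the bags containing it form a connected subtree. All three properties hold, so this is a valid tree decomposition of width max|bag| − 1 = 2, and hence tw(G) ≤ 2.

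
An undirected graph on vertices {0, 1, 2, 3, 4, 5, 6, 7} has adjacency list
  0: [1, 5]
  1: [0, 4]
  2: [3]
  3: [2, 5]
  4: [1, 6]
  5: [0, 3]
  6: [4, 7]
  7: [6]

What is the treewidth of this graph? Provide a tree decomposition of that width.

Each bag holds 2 vertices, so the decomposition has width 1, which upper-bounds the treewidth. Any graph with an edge has treewidth ≥ 1, and G has the edge 2–3. Therefore the treewidth is 1.

Treewidth 1.
One such decomposition:
Bags: B1 = {2, 3}  B2 = {3, 5}  B3 = {0, 5}  B4 = {0, 1}  B5 = {1, 4}  B6 = {4, 6}  B7 = {6, 7}
Tree: B1–B2, B2–B3, B3–B4, B4–B5, B5–B6, B6–B7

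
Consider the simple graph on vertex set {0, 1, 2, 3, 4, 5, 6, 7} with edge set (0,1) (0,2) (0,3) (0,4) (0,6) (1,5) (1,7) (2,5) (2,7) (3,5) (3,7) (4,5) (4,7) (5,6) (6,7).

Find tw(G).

A width-3 tree decomposition is:
Bags: B1 = {0, 3, 5, 7}  B2 = {0, 1, 5, 7}  B3 = {0, 2, 5, 7}  B4 = {0, 4, 5, 7}  B5 = {0, 5, 6, 7}
Tree: B1–B2, B2–B3, B3–B4, B4–B5
The largest bag has 4 vertices, giving width 3; this decomposition certifies tw(G) ≤ 3. For the lower bound: the 4 vertex sets {0,3}, {1,5}, {7}, {2} are disjoint, each induces a connected subgraph, and every pair is joined by at least one edge of G. Contracting each set to a single vertex therefore yields K_{4} as a minor, and since treewidth is minor-monotone, tw(G) ≥ tw(K_{4}) = 3. Therefore the treewidth is 3.

3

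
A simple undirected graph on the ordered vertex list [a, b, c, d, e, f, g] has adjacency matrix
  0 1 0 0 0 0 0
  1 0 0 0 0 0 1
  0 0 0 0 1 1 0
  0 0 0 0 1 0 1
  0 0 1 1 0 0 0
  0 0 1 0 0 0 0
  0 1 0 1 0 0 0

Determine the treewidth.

A width-1 tree decomposition is:
Bags: B1 = {a, b}  B2 = {b, g}  B3 = {d, g}  B4 = {d, e}  B5 = {c, e}  B6 = {c, f}
Tree: B1–B2, B2–B3, B3–B4, B4–B5, B5–B6
Each bag holds 2 vertices, so the decomposition has width 1, which upper-bounds the treewidth. Since G has at least one edge (e.g. a–b), it is not an edgeless graph, so tw(G) ≥ 1. Hence tw(G) = 1 exactly.

1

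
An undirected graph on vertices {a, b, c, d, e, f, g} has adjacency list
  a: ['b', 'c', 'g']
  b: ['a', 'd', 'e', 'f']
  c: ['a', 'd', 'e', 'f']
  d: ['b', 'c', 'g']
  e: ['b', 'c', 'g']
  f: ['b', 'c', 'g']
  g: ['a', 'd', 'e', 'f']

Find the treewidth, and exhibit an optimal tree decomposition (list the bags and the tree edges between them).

Every bag has size at most 4, so the width is 4 − 1 = 3 and tw(G) ≤ 3. For the lower bound: the 4 vertex sets {b,f}, {a,c}, {g}, {e} are disjoint, each induces a connected subgraph, and every pair is joined by at least one edge of G. Contracting each set to a single vertex therefore yields K_{4} as a minor, and since treewidth is minor-monotone, tw(G) ≥ tw(K_{4}) = 3. The upper and lower bounds meet at 3, so that is the treewidth.

Treewidth 3.
One optimal decomposition is:
Bags: B1 = {b, c, f, g}  B2 = {a, b, c, g}  B3 = {b, c, e, g}  B4 = {b, c, d, g}
Tree: B1–B2, B2–B3, B3–B4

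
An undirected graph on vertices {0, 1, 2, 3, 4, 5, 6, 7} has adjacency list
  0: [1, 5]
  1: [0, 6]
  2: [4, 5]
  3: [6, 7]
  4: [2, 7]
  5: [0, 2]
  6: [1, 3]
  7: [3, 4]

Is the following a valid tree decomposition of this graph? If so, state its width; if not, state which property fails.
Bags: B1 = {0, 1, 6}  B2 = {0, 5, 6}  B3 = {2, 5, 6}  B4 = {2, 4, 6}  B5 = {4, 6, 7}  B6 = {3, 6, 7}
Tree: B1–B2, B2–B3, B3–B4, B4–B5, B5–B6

Yes; width 2.

Vertex coverage: the bags together contain {0, 1, 2, 3, 4, 5, 6, 7}, the full vertex set. Edge coverage: each edge of G has both endpoints in at least one bag. Running intersection: for every vertex, the bags containing it form a connected subtree. All three properties hold, so this is a valid tree decomposition of width max|bag| − 1 = 2, and hence tw(G) ≤ 2.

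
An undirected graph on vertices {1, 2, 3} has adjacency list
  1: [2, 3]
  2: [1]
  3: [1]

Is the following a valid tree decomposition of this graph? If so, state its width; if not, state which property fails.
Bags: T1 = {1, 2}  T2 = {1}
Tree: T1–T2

No — vertex 3 appears in no bag.

A tree decomposition must satisfy three properties: every vertex lies in some bag; for every edge, both endpoints lie together in some bag; and for every vertex, the bags containing it form a connected subtree. Here vertex 3 appears in no bag, so the decomposition is invalid.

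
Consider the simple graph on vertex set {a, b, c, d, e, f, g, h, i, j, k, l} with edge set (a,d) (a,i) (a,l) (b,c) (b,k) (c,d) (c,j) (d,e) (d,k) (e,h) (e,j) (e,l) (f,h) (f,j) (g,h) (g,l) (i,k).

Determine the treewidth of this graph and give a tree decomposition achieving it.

Treewidth 3.
One optimal decomposition is:
Bags: B1 = {b, c, i, k}  B2 = {c, d, i, k}  B3 = {a, c, d, i}  B4 = {a, c, d, j}  B5 = {a, d, e, j}  B6 = {a, e, j, l}  B7 = {e, f, j, l}  B8 = {e, f, h, l}  B9 = {f, g, h, l}
Tree: B1–B2, B2–B3, B3–B4, B4–B5, B5–B6, B6–B7, B7–B8, B8–B9

The largest bag has 4 vertices, giving width 3; this decomposition certifies tw(G) ≤ 3. For the lower bound: the 4 vertex sets {b,i,k}, {c}, {d}, {a,e,j,l} are disjoint, each induces a connected subgraph, and every pair is joined by at least one edge of G. Contracting each set to a single vertex therefore yields K_{4} as a minor, and since treewidth is minor-monotone, tw(G) ≥ tw(K_{4}) = 3. The upper and lower bounds meet at 3, so that is the treewidth.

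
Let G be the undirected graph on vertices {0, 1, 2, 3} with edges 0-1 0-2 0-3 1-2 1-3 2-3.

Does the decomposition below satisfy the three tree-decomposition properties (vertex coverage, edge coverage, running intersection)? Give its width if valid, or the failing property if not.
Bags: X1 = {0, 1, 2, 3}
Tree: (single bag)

Checking the three conditions: (i) the bags cover all of {0, 1, 2, 3}; (ii) for each edge, some bag contains both endpoints; (iii) the bags containing any fixed vertex form a subtree. All hold, so the decomposition is valid with width 4 − 1 = 3.

Yes; width 3.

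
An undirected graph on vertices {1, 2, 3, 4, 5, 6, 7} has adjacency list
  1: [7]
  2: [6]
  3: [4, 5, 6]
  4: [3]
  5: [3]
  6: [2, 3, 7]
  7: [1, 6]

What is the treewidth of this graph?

1

A width-1 tree decomposition is:
Bags: B1 = {3, 5}  B2 = {3, 4}  B3 = {3, 6}  B4 = {2, 6}  B5 = {6, 7}  B6 = {1, 7}
Tree: B1–B2, B1–B3, B3–B4, B3–B5, B5–B6
Every bag has size at most 2, so the width is 2 − 1 = 1 and tw(G) ≤ 1. Since G has at least one edge (e.g. 5–3), it is not an edgeless graph, so tw(G) ≥ 1. Combining the bounds, tw(G) = 1.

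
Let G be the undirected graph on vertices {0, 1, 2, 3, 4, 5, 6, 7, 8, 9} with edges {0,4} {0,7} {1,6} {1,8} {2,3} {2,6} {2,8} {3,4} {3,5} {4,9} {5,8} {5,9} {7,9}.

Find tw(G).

A width-2 tree decomposition is:
Bags: B1 = {1, 6, 8}  B2 = {2, 6, 8}  B3 = {2, 5, 8}  B4 = {2, 3, 5}  B5 = {3, 5, 9}  B6 = {3, 4, 9}  B7 = {4, 7, 9}  B8 = {0, 4, 7}
Tree: B1–B2, B2–B3, B3–B4, B4–B5, B5–B6, B6–B7, B7–B8
The largest bag has 3 vertices, giving width 2; this decomposition certifies tw(G) ≤ 2. The edges 1–6–2–8–1 form a cycle, so G is not a tree and its treewidth is at least 2. Combining the bounds, tw(G) = 2.

2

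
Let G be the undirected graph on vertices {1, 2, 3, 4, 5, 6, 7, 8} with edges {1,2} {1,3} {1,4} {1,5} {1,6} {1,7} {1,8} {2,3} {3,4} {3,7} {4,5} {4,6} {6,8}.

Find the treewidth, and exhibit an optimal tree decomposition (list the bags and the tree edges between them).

Treewidth 2.
Bags: B1 = {1, 4, 5}  B2 = {1, 4, 6}  B3 = {1, 6, 8}  B4 = {1, 3, 4}  B5 = {1, 2, 3}  B6 = {1, 3, 7}
Tree: B1–B2, B2–B3, B2–B4, B4–B5, B5–B6

Every bag has size at most 3, so the width is 3 − 1 = 2 and tw(G) ≤ 2. Conversely, {1, 6, 8} is a clique of size 3, and the vertices of any clique must share a bag in every tree decomposition; so some bag has ≥ 3 vertices and tw(G) ≥ 2. Therefore the treewidth is 2.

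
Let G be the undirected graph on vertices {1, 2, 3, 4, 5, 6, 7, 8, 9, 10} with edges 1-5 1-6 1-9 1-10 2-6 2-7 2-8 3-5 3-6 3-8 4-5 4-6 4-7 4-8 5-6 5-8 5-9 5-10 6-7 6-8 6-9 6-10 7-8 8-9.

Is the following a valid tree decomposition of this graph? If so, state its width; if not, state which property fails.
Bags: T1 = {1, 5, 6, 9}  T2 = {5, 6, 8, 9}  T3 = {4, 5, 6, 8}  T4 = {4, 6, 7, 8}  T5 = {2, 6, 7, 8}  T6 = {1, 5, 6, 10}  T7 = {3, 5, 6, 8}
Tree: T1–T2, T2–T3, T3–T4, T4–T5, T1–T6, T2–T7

Every vertex of G appears in some bag (union = {1, 2, 3, 4, 5, 6, 7, 8, 9, 10}); every edge is covered by a bag; and for each vertex v the set of bags containing v is connected in the bag tree. The decomposition is therefore valid. The largest bag has 4 vertices, so the width is 3.

Yes; width 3.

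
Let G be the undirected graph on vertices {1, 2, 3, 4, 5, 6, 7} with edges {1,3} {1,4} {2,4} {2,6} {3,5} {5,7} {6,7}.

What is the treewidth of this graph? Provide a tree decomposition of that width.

The largest bag has 3 vertices, giving width 2; this decomposition certifies tw(G) ≤ 2. The edges 3–5–7–6–2–4–1–3 form a cycle, so G is not a tree and its treewidth is at least 2. The upper and lower bounds meet at 2, so that is the treewidth.

Treewidth 2.
One such decomposition:
Bags: B1 = {3, 5, 7}  B2 = {3, 6, 7}  B3 = {2, 3, 6}  B4 = {2, 3, 4}  B5 = {1, 3, 4}
Tree: B1–B2, B2–B3, B3–B4, B4–B5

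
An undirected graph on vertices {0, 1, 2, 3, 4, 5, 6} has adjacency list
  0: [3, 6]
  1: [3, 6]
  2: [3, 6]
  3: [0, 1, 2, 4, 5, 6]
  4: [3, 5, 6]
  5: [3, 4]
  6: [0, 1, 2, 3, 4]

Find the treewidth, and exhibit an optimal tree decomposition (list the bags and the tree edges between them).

The largest bag has 3 vertices, giving width 2; this decomposition certifies tw(G) ≤ 2. For the lower bound, the 3 vertices {3, 4, 5} are pairwise adjacent, and any tree decomposition puts a clique entirely inside one bag — forcing width ≥ 2. The upper and lower bounds meet at 2, so that is the treewidth.

Treewidth 2.
Bags: B1 = {1, 3, 6}  B2 = {3, 4, 6}  B3 = {3, 4, 5}  B4 = {2, 3, 6}  B5 = {0, 3, 6}
Tree: B1–B2, B2–B3, B1–B4, B1–B5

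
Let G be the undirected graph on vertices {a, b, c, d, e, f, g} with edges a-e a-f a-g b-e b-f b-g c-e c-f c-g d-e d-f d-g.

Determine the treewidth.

A width-3 tree decomposition is:
Bags: B1 = {a, e, f, g}  B2 = {b, e, f, g}  B3 = {d, e, f, g}  B4 = {c, e, f, g}
Tree: B1–B2, B2–B3, B3–B4
Every bag has size at most 4, so the width is 4 − 1 = 3 and tw(G) ≤ 3. For the lower bound: the 4 vertex sets {a,g}, {b,e}, {f}, {d} are disjoint, each induces a connected subgraph, and every pair is joined by at least one edge of G. Contracting each set to a single vertex therefore yields K_{4} as a minor, and since treewidth is minor-monotone, tw(G) ≥ tw(K_{4}) = 3. Hence tw(G) = 3 exactly.

3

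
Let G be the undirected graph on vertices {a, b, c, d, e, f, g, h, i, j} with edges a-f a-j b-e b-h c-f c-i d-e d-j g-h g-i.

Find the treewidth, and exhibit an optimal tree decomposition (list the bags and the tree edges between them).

The largest bag has 3 vertices, giving width 2; this decomposition certifies tw(G) ≤ 2. For the lower bound, G contains the cycle b–h–g–i–c–f–a–j–d–e–b, so G is not a forest; only forests have treewidth ≤ 1, hence tw(G) ≥ 2. The upper and lower bounds meet at 2, so that is the treewidth.

Treewidth 2.
One such decomposition:
Bags: B1 = {b, g, h}  B2 = {b, g, i}  B3 = {b, c, i}  B4 = {b, c, f}  B5 = {a, b, f}  B6 = {a, b, j}  B7 = {b, d, j}  B8 = {b, d, e}
Tree: B1–B2, B2–B3, B3–B4, B4–B5, B5–B6, B6–B7, B7–B8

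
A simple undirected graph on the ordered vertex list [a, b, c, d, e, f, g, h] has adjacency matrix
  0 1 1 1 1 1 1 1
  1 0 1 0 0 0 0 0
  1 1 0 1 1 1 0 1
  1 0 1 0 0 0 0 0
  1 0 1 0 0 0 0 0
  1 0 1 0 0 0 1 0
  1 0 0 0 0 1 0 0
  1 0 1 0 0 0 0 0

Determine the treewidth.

2

A width-2 tree decomposition is:
Bags: B1 = {a, c, f}  B2 = {a, c, d}  B3 = {a, c, e}  B4 = {a, b, c}  B5 = {a, c, h}  B6 = {a, f, g}
Tree: B1–B2, B1–B3, B3–B4, B4–B5, B1–B6
Each bag holds 3 vertices, so the decomposition has width 2, which upper-bounds the treewidth. For the lower bound, the 3 vertices {a, f, g} are pairwise adjacent, and any tree decomposition puts a clique entirely inside one bag — forcing width ≥ 2. The upper and lower bounds meet at 2, so that is the treewidth.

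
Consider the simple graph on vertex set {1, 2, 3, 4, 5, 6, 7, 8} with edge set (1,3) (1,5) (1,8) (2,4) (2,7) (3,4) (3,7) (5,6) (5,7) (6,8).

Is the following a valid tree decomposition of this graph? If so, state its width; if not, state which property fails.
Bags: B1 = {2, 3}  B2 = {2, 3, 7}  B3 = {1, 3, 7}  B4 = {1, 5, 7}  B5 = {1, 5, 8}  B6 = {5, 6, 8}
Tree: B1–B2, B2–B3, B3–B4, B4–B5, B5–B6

A tree decomposition must satisfy three properties: every vertex lies in some bag; for every edge, both endpoints lie together in some bag; and for every vertex, the bags containing it form a connected subtree. Here vertex 4 appears in no bag, so the decomposition is invalid.

No — vertex 4 appears in no bag.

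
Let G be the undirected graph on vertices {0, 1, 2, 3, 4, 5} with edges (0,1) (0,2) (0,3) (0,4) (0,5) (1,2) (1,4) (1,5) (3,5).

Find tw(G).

2

A width-2 tree decomposition is:
Bags: B1 = {0, 1, 5}  B2 = {0, 3, 5}  B3 = {0, 1, 2}  B4 = {0, 1, 4}
Tree: B1–B2, B1–B3, B1–B4
Each bag holds 3 vertices, so the decomposition has width 2, which upper-bounds the treewidth. For the lower bound, the 3 vertices {0, 1, 2} are pairwise adjacent, and any tree decomposition puts a clique entirely inside one bag — forcing width ≥ 2. Combining the bounds, tw(G) = 2.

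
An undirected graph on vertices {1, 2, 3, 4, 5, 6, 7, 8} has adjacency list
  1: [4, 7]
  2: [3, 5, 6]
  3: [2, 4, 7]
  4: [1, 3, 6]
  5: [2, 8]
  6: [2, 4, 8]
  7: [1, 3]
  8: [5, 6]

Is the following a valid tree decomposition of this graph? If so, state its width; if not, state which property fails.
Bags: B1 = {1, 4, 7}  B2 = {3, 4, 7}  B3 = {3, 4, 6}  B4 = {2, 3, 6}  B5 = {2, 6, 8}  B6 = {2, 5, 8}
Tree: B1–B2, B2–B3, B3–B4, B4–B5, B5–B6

Yes; width 2.

Every vertex of G appears in some bag (union = {1, 2, 3, 4, 5, 6, 7, 8}); every edge is covered by a bag; and for each vertex v the set of bags containing v is connected in the bag tree. The decomposition is therefore valid. The largest bag has 3 vertices, so the width is 2.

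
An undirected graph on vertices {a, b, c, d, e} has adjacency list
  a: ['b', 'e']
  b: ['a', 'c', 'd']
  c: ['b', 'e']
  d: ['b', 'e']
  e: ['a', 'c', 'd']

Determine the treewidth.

2

A width-2 tree decomposition is:
Bags: B1 = {b, d, e}  B2 = {a, b, e}  B3 = {b, c, e}
Tree: B1–B2, B2–B3
Each bag holds 3 vertices, so the decomposition has width 2, which upper-bounds the treewidth. For the lower bound, G contains the cycle d–e–a–b–d, so G is not a forest; only forests have treewidth ≤ 1, hence tw(G) ≥ 2. Therefore the treewidth is 2.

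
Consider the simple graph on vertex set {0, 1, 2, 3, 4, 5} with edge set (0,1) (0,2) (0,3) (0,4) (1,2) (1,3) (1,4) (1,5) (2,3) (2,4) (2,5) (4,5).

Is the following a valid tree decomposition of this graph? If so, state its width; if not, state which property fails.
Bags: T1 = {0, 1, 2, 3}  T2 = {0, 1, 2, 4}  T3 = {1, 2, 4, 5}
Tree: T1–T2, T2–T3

Checking the three conditions: (i) the bags cover all of {0, 1, 2, 3, 4, 5}; (ii) for each edge, some bag contains both endpoints; (iii) the bags containing any fixed vertex form a subtree. All hold, so the decomposition is valid with width 4 − 1 = 3.

Yes; width 3.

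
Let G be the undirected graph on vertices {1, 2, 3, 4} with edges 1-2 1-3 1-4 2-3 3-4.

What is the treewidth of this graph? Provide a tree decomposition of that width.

Treewidth 2.
One optimal decomposition is:
Bags: B1 = {1, 2, 3}  B2 = {1, 3, 4}
Tree: B1–B2

The largest bag has 3 vertices, giving width 2; this decomposition certifies tw(G) ≤ 2. For the lower bound, the 3 vertices {1, 2, 3} are pairwise adjacent, and any tree decomposition puts a clique entirely inside one bag — forcing width ≥ 2. Combining the bounds, tw(G) = 2.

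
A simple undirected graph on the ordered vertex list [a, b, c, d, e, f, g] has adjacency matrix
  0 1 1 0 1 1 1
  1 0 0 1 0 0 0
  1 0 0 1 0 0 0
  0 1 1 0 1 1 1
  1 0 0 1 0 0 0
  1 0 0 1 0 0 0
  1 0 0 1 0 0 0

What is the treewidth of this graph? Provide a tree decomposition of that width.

Every bag has size at most 3, so the width is 3 − 1 = 2 and tw(G) ≤ 2. For the lower bound, G contains the cycle a–e–d–b–a, so G is not a forest; only forests have treewidth ≤ 1, hence tw(G) ≥ 2. Combining the bounds, tw(G) = 2.

Treewidth 2.
One optimal decomposition is:
Bags: B1 = {a, d, e}  B2 = {a, b, d}  B3 = {a, d, f}  B4 = {a, c, d}  B5 = {a, d, g}
Tree: B1–B2, B2–B3, B3–B4, B4–B5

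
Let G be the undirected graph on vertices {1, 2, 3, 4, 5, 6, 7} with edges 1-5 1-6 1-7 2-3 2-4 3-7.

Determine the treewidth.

1

A width-1 tree decomposition is:
Bags: B1 = {2, 3}  B2 = {2, 4}  B3 = {3, 7}  B4 = {1, 7}  B5 = {1, 6}  B6 = {1, 5}
Tree: B1–B2, B1–B3, B3–B4, B4–B5, B4–B6
Each bag holds 2 vertices, so the decomposition has width 1, which upper-bounds the treewidth. Since G has at least one edge (e.g. 2–3), it is not an edgeless graph, so tw(G) ≥ 1. Hence tw(G) = 1 exactly.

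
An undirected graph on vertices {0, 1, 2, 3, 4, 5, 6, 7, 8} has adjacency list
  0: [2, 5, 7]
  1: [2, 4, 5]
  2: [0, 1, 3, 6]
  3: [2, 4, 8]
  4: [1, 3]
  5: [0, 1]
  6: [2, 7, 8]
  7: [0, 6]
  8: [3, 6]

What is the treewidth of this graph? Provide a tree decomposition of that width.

Treewidth 3.
One such decomposition:
Bags: B1 = {1, 3, 4, 8}  B2 = {1, 2, 3, 8}  B3 = {1, 2, 6, 8}  B4 = {1, 2, 5, 6}  B5 = {0, 2, 5, 6}  B6 = {0, 5, 6, 7}
Tree: B1–B2, B2–B3, B3–B4, B4–B5, B5–B6

The largest bag has 4 vertices, giving width 3; this decomposition certifies tw(G) ≤ 3. For the lower bound: the 4 vertex sets {3,4,8}, {1}, {2}, {0,5,6,7} are disjoint, each induces a connected subgraph, and every pair is joined by at least one edge of G. Contracting each set to a single vertex therefore yields K_{4} as a minor, and since treewidth is minor-monotone, tw(G) ≥ tw(K_{4}) = 3. The upper and lower bounds meet at 3, so that is the treewidth.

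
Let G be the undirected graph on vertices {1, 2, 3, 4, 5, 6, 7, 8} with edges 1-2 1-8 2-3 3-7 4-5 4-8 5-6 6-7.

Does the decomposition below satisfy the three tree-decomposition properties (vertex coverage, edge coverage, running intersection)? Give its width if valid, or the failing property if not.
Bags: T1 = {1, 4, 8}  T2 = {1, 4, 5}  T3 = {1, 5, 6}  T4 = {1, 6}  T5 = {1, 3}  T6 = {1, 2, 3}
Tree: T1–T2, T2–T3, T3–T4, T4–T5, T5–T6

No — vertex 7 appears in no bag.

A tree decomposition must satisfy three properties: every vertex lies in some bag; for every edge, both endpoints lie together in some bag; and for every vertex, the bags containing it form a connected subtree. Here vertex 7 appears in no bag, so the decomposition is invalid.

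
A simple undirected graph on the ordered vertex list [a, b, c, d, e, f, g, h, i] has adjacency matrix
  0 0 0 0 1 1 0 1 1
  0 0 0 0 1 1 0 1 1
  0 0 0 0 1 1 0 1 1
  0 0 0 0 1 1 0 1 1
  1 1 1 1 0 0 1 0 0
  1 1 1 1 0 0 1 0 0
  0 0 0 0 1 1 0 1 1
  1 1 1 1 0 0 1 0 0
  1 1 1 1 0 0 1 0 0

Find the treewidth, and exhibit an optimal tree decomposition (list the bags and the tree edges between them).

Every bag has size at most 5, so the width is 5 − 1 = 4 and tw(G) ≤ 4. For the lower bound: the 5 vertex sets {d,f}, {c,h}, {b,e}, {i}, {a} are disjoint, each induces a connected subgraph, and every pair is joined by at least one edge of G. Contracting each set to a single vertex therefore yields K_{5} as a minor, and since treewidth is minor-monotone, tw(G) ≥ tw(K_{5}) = 4. The upper and lower bounds meet at 4, so that is the treewidth.

Treewidth 4.
One such decomposition:
Bags: B1 = {d, e, f, h, i}  B2 = {c, e, f, h, i}  B3 = {b, e, f, h, i}  B4 = {a, e, f, h, i}  B5 = {e, f, g, h, i}
Tree: B1–B2, B2–B3, B3–B4, B4–B5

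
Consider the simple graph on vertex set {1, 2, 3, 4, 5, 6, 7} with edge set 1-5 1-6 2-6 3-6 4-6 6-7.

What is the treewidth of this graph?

A width-1 tree decomposition is:
Bags: B1 = {1, 6}  B2 = {4, 6}  B3 = {3, 6}  B4 = {1, 5}  B5 = {2, 6}  B6 = {6, 7}
Tree: B1–B2, B1–B3, B1–B4, B3–B5, B2–B6
The largest bag has 2 vertices, giving width 1; this decomposition certifies tw(G) ≤ 1. Since G has at least one edge (e.g. 6–1), it is not an edgeless graph, so tw(G) ≥ 1. The upper and lower bounds meet at 1, so that is the treewidth.

1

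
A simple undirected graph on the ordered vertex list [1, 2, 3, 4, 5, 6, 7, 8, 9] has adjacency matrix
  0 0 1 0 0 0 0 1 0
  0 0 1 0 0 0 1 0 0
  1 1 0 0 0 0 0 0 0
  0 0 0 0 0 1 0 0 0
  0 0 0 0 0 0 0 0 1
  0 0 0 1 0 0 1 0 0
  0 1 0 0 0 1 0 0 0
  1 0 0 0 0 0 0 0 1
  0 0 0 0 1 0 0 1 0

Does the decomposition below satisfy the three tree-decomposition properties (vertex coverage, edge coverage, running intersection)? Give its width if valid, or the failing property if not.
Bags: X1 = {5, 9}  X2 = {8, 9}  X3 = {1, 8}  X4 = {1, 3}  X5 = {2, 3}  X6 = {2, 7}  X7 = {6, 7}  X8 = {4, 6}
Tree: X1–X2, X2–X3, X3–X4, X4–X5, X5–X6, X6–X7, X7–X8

Yes; width 1.

Checking the three conditions: (i) the bags cover all of {1, 2, 3, 4, 5, 6, 7, 8, 9}; (ii) for each edge, some bag contains both endpoints; (iii) the bags containing any fixed vertex form a subtree. All hold, so the decomposition is valid with width 2 − 1 = 1.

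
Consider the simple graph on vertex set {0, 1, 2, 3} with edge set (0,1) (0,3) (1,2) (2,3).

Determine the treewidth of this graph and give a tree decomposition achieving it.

The largest bag has 3 vertices, giving width 2; this decomposition certifies tw(G) ≤ 2. Since 0–3–2–1–0 is a cycle in G, G is not acyclic. Forests are exactly the graphs of treewidth ≤ 1, so tw(G) ≥ 2. Combining the bounds, tw(G) = 2.

Treewidth 2.
One such decomposition:
Bags: B1 = {0, 2, 3}  B2 = {0, 1, 2}
Tree: B1–B2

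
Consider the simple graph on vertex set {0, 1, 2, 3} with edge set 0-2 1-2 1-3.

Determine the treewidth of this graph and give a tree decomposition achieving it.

Treewidth 1.
One such decomposition:
Bags: B1 = {0, 2}  B2 = {1, 2}  B3 = {1, 3}
Tree: B1–B2, B2–B3

The largest bag has 2 vertices, giving width 1; this decomposition certifies tw(G) ≤ 1. G has an edge, so its treewidth is at least 1. Hence tw(G) = 1 exactly.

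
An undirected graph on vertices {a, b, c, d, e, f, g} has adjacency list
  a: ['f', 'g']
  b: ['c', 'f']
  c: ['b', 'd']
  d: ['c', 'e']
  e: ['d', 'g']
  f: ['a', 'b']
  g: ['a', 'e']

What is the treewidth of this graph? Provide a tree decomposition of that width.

Each bag holds 3 vertices, so the decomposition has width 2, which upper-bounds the treewidth. The edges d–c–b–f–a–g–e–d form a cycle, so G is not a tree and its treewidth is at least 2. The upper and lower bounds meet at 2, so that is the treewidth.

Treewidth 2.
Bags: B1 = {b, c, d}  B2 = {b, d, f}  B3 = {a, d, f}  B4 = {a, d, g}  B5 = {d, e, g}
Tree: B1–B2, B2–B3, B3–B4, B4–B5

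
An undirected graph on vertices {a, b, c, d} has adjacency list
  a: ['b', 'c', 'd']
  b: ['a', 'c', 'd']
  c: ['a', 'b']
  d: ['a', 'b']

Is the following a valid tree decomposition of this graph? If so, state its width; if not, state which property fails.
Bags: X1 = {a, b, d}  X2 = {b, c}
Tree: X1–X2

A tree decomposition must satisfy three properties: every vertex lies in some bag; for every edge, both endpoints lie together in some bag; and for every vertex, the bags containing it form a connected subtree. Here edge (a,c) lies in no bag, so the decomposition is invalid.

No — edge (a,c) lies in no bag.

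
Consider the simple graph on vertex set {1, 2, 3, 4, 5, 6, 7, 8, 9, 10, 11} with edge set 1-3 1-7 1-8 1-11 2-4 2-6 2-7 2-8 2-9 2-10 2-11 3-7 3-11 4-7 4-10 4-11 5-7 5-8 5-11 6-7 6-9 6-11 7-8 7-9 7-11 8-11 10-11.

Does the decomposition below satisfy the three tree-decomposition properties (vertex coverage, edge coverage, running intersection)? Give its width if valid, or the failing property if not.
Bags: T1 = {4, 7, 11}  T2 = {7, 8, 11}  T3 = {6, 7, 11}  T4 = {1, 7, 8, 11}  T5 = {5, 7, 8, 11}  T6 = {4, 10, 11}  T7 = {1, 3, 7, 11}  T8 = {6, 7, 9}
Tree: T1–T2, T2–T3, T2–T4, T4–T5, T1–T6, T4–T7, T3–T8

A tree decomposition must satisfy three properties: every vertex lies in some bag; for every edge, both endpoints lie together in some bag; and for every vertex, the bags containing it form a connected subtree. Here vertex 2 appears in no bag, so the decomposition is invalid.

No — vertex 2 appears in no bag.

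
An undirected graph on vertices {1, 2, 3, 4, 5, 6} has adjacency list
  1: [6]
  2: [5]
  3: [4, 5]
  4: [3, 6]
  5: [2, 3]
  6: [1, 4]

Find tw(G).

A width-1 tree decomposition is:
Bags: B1 = {1, 6}  B2 = {4, 6}  B3 = {3, 4}  B4 = {3, 5}  B5 = {2, 5}
Tree: B1–B2, B2–B3, B3–B4, B4–B5
Every bag has size at most 2, so the width is 2 − 1 = 1 and tw(G) ≤ 1. Since G has at least one edge (e.g. 1–6), it is not an edgeless graph, so tw(G) ≥ 1. The upper and lower bounds meet at 1, so that is the treewidth.

1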